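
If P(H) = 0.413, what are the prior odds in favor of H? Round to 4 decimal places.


Prior odds = P(H) / (1 - P(H))
= 0.413 / 0.587
= 0.7036

0.7036


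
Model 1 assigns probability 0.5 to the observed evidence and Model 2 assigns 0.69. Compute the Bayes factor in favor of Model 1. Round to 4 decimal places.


BF = P(data|M1) / P(data|M2)
= 0.5 / 0.69 = 0.7246

0.7246


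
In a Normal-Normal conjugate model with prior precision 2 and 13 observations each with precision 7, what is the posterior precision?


Posterior precision = prior precision + n * observation precision
= 2 + 13 * 7
= 2 + 91 = 93

93


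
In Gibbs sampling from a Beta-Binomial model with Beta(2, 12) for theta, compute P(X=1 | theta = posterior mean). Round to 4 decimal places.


Posterior mean = alpha/(alpha+beta) = 2/14 = 0.1429
P(X=1|theta=mean) = theta = 0.1429

0.1429


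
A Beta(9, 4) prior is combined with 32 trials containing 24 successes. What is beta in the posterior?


In conjugate updating:
beta_posterior = beta_prior + (n - k)
= 4 + (32 - 24)
= 4 + 8 = 12

12


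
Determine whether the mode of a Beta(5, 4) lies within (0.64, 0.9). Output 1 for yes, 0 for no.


First find the mode: (a-1)/(a+b-2) = 0.5714
Is 0.5714 in (0.64, 0.9)? 0

0


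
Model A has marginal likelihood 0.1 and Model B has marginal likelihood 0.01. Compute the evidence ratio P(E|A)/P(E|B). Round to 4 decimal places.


Evidence ratio = P(E|A) / P(E|B)
= 0.1 / 0.01
= 10.0

10.0


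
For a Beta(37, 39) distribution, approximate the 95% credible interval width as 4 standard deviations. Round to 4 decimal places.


Variance of Beta(a,b) = ab / ((a+b)^2 * (a+b+1))
= 37*39 / ((76)^2 * 77)
= 0.0032
SD = sqrt(0.0032) = 0.057
Width = 4 * SD = 0.2278

0.2278


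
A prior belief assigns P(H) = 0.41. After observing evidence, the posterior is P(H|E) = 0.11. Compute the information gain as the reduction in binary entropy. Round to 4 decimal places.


H(prior) = -0.41*log2(0.41) - 0.59*log2(0.59)
= 0.9765
H(post) = -0.11*log2(0.11) - 0.89*log2(0.89)
= 0.4999
IG = 0.9765 - 0.4999 = 0.4766

0.4766


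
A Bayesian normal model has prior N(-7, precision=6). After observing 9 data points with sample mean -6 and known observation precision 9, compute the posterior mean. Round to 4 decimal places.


Posterior mean = (prior_precision * prior_mean + n * data_precision * data_mean) / (prior_precision + n * data_precision)
Numerator = 6*-7 + 9*9*-6 = -528
Denominator = 6 + 9*9 = 87
Posterior mean = -6.069

-6.069


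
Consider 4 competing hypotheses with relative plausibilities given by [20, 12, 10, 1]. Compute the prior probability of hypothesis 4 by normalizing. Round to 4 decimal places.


Sum of weights = 20 + 12 + 10 + 1 = 43
Normalized prior for H4 = 1 / 43
= 0.0233

0.0233


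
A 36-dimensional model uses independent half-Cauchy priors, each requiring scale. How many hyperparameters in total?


Per parameter: 1 (scale).
Total = 36 * 1 = 36

36


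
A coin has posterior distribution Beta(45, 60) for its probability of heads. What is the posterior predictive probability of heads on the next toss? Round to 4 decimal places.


Posterior predictive = E[theta] = alpha/(alpha+beta)
= 45/105
= 0.4286

0.4286


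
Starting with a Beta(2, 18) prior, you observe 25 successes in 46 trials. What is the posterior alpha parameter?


For a Beta-Binomial conjugate model:
Posterior alpha = prior alpha + number of successes
= 2 + 25 = 27

27


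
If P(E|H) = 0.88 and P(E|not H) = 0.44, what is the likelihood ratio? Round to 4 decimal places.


Likelihood ratio = P(E|H) / P(E|not H)
= 0.88 / 0.44
= 2.0

2.0


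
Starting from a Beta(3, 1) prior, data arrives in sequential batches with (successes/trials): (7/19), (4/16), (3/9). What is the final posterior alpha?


In sequential Bayesian updating, we sum all successes.
Total successes = 14
Final alpha = 3 + 14 = 17

17


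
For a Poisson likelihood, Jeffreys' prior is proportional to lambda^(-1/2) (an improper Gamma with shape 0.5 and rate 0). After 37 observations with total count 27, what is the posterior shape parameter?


Jeffreys' prior for Poisson is proportional to lambda^(-1/2).
Posterior is Gamma(0.5 + S, 0 + n) = Gamma(0.5 + 27, 37).
Posterior shape = 0.5 + S = 0.5 + 27 = 27.5

27.5


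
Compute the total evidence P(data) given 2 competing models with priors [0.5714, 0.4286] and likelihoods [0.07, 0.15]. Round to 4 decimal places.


Marginal likelihood = sum P(model_i) * P(data|model_i)
Model 1: 0.5714 * 0.07 = 0.04
Model 2: 0.4286 * 0.15 = 0.0643
Total = 0.1043

0.1043


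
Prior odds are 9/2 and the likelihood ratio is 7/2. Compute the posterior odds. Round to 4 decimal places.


Posterior odds = prior odds * likelihood ratio
= (9/2) * (7/2)
= 63 / 4
= 15.75

15.75


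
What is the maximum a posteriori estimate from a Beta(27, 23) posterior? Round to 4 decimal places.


The MAP estimate equals the mode of the distribution.
Mode of Beta(a,b) = (a-1)/(a+b-2)
= 26/48
= 0.5417

0.5417


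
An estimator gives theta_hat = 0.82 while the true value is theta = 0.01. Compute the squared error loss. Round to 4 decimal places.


The squared error loss is (theta_hat - theta)^2
= (0.82 - 0.01)^2
= (0.81)^2 = 0.6561

0.6561


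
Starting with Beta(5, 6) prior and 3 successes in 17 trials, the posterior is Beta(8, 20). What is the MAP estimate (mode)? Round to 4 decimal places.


The mode of Beta(a, b) when a > 1 and b > 1 is (a-1)/(a+b-2)
= (8 - 1) / (8 + 20 - 2)
= 7 / 26
= 0.2692

0.2692


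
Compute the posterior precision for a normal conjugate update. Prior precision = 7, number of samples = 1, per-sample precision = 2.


tau_post = tau_0 + n * tau
= 7 + 1 * 2 = 9

9


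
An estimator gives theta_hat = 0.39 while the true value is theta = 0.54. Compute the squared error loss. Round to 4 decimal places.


The squared error loss is (theta_hat - theta)^2
= (0.39 - 0.54)^2
= (-0.15)^2 = 0.0225

0.0225


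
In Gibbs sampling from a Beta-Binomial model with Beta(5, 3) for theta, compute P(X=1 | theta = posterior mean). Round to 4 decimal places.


Posterior mean = alpha/(alpha+beta) = 5/8 = 0.625
P(X=1|theta=mean) = theta = 0.625

0.625


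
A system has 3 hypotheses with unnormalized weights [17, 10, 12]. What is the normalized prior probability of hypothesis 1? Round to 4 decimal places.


The normalized prior is the weight divided by the total.
Total weight = 39
P(H1) = 17 / 39 = 0.4359

0.4359


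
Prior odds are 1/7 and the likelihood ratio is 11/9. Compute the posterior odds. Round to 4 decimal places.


Posterior odds = prior odds * likelihood ratio
= (1/7) * (11/9)
= 11 / 63
= 0.1746

0.1746


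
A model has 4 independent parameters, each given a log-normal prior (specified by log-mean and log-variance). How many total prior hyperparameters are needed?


Each log-normal prior needs 2 hyperparameters (log-mean and log-variance).
Total = 2 * 4 = 8

8


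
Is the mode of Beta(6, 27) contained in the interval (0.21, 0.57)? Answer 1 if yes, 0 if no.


Mode = (a-1)/(a+b-2) = 5/31 = 0.1613
Interval: (0.21, 0.57)
Contains mode? 0

0


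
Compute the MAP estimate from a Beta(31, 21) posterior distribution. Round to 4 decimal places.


MAP = mode of Beta distribution
= (alpha - 1)/(alpha + beta - 2)
= (31-1)/(31+21-2)
= 30/50 = 0.6

0.6


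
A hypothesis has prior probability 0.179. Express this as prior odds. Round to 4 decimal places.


Odds = P(H) / P(not H) = 0.179 / 0.821
= 0.218

0.218


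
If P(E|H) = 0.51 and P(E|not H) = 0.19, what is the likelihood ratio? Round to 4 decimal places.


Likelihood ratio = P(E|H) / P(E|not H)
= 0.51 / 0.19
= 2.6842

2.6842


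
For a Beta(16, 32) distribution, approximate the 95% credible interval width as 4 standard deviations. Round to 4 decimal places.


Variance of Beta(a,b) = ab / ((a+b)^2 * (a+b+1))
= 16*32 / ((48)^2 * 49)
= 0.0045
SD = sqrt(0.0045) = 0.0673
Width = 4 * SD = 0.2694

0.2694


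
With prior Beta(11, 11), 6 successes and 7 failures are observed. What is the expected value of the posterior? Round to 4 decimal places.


Posterior = Beta(17, 18)
E[theta] = alpha/(alpha+beta)
= 17/35 = 0.4857

0.4857


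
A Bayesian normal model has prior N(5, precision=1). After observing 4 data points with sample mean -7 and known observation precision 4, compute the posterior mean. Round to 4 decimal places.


Posterior mean = (prior_precision * prior_mean + n * data_precision * data_mean) / (prior_precision + n * data_precision)
Numerator = 1*5 + 4*4*-7 = -107
Denominator = 1 + 4*4 = 17
Posterior mean = -6.2941

-6.2941


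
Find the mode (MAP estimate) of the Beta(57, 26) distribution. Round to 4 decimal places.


For Beta(a,b) with a,b > 1:
Mode = (a-1)/(a+b-2) = (57-1)/(83-2)
= 56/81 = 0.6914

0.6914


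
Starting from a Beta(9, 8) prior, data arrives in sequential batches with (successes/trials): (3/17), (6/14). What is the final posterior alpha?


In sequential Bayesian updating, we sum all successes.
Total successes = 9
Final alpha = 9 + 9 = 18

18


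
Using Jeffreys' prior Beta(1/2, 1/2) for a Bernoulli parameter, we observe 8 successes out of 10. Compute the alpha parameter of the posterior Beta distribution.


Conjugate update: Beta(0.5 + k, 0.5 + n - k).
k = 8, n - k = 2
Posterior alpha = 0.5 + k = 0.5 + 8 = 8.5

8.5


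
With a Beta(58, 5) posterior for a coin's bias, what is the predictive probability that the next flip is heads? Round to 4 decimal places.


The predictive probability equals the posterior mean.
P(next = heads) = alpha / (alpha + beta)
= 58 / 63 = 0.9206

0.9206


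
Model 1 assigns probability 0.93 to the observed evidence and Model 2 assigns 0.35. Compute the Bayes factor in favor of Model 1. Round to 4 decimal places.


BF = P(data|M1) / P(data|M2)
= 0.93 / 0.35 = 2.6571

2.6571


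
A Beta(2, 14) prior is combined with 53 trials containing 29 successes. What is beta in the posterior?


In conjugate updating:
beta_posterior = beta_prior + (n - k)
= 14 + (53 - 29)
= 14 + 24 = 38

38


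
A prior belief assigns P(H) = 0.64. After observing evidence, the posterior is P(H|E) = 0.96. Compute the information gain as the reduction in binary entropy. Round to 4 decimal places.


H(prior) = -0.64*log2(0.64) - 0.36*log2(0.36)
= 0.9427
H(post) = -0.96*log2(0.96) - 0.04*log2(0.04)
= 0.2423
IG = 0.9427 - 0.2423 = 0.7004

0.7004


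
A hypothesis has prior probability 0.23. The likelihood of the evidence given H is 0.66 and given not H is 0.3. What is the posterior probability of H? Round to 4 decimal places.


Using Bayes' theorem:
P(E) = 0.23 * 0.66 + 0.77 * 0.3
P(E) = 0.3828
P(H|E) = (0.23 * 0.66) / 0.3828 = 0.3966

0.3966


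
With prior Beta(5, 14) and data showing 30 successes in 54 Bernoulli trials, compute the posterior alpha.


Conjugate update: alpha_posterior = alpha_prior + k
= 5 + 30 = 35

35


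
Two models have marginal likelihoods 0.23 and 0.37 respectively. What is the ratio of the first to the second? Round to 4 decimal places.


Evidence ratio = 0.23 / 0.37
= 0.6216

0.6216


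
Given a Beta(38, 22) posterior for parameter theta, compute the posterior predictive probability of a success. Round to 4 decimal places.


For a Beta-Bernoulli model, the predictive probability is the mean:
P(success) = 38/(38+22) = 38/60 = 0.6333

0.6333


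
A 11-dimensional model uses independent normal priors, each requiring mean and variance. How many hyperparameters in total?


Per parameter: 2 (mean and variance).
Total = 11 * 2 = 22

22


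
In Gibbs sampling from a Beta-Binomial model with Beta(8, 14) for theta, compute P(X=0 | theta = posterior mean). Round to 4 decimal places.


Posterior mean = alpha/(alpha+beta) = 8/22 = 0.3636
P(X=0|theta=mean) = 1 - theta = 0.6364

0.6364


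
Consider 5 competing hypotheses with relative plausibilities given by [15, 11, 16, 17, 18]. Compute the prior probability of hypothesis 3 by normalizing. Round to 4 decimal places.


Sum of weights = 15 + 11 + 16 + 17 + 18 = 77
Normalized prior for H3 = 16 / 77
= 0.2078

0.2078


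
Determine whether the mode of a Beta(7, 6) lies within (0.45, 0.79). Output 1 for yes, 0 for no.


First find the mode: (a-1)/(a+b-2) = 0.5455
Is 0.5455 in (0.45, 0.79)? 1

1


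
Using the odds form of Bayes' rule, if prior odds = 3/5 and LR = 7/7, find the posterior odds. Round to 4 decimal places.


Bayes' rule in odds form: posterior odds = prior odds * LR
= (3 * 7) / (5 * 7)
= 21/35 = 0.6

0.6


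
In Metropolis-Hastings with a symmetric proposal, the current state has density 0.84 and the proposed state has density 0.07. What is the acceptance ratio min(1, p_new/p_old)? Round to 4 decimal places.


Ratio = p_new / p_old = 0.07 / 0.84 = 0.0833
Acceptance = min(1, 0.0833) = 0.0833

0.0833


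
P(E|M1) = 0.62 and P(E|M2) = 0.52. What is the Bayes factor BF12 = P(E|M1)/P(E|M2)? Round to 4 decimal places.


Bayes factor BF12 = P(E|M1) / P(E|M2)
= 0.62 / 0.52
= 1.1923

1.1923


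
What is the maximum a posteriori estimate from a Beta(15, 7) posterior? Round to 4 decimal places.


The MAP estimate equals the mode of the distribution.
Mode of Beta(a,b) = (a-1)/(a+b-2)
= 14/20
= 0.7

0.7


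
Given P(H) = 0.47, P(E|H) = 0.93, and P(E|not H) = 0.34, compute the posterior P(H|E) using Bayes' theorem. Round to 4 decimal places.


By Bayes' theorem: P(H|E) = P(E|H)*P(H) / P(E)
P(E) = P(E|H)*P(H) + P(E|not H)*P(not H)
P(E) = 0.93*0.47 + 0.34*0.53 = 0.6173
P(H|E) = 0.93*0.47 / 0.6173 = 0.7081

0.7081


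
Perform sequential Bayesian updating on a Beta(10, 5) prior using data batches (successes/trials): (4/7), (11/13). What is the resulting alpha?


Accumulate successes: 15
Posterior alpha = prior alpha + sum of successes
= 10 + 15 = 25

25


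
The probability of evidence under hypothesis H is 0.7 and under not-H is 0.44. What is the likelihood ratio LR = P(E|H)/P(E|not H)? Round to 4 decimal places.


LR = 0.7 / 0.44
= 1.5909

1.5909


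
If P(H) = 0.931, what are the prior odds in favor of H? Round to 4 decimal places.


Prior odds = P(H) / (1 - P(H))
= 0.931 / 0.069
= 13.4928

13.4928


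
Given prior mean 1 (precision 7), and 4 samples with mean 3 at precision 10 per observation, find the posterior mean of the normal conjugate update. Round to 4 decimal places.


The posterior mean is a precision-weighted average of prior and data.
Post. prec. = 7 + 40 = 47
Post. mean = (7 + 120)/47 = 127/47 = 2.7021

2.7021


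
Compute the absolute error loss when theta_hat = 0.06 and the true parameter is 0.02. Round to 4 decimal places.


L = |theta_hat - theta_true|
= |0.06 - 0.02| = 0.04

0.04


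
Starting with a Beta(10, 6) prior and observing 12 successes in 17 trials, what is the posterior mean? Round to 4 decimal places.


Posterior parameters: alpha = 10 + 12 = 22
beta = 6 + 5 = 11
Posterior mean = alpha / (alpha + beta) = 22 / 33
= 0.6667

0.6667


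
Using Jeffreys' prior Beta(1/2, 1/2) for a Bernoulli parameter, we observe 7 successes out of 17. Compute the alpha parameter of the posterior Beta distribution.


Conjugate update: Beta(0.5 + k, 0.5 + n - k).
k = 7, n - k = 10
Posterior alpha = 0.5 + k = 0.5 + 7 = 7.5

7.5


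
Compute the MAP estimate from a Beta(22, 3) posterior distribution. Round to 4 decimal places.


MAP = mode of Beta distribution
= (alpha - 1)/(alpha + beta - 2)
= (22-1)/(22+3-2)
= 21/23 = 0.913

0.913


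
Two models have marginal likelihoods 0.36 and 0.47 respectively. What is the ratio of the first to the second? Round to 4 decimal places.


Evidence ratio = 0.36 / 0.47
= 0.766

0.766


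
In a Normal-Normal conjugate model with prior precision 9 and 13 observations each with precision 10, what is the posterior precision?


Posterior precision = prior precision + n * observation precision
= 9 + 13 * 10
= 9 + 130 = 139

139


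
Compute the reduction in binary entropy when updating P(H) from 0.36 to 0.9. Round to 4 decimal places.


H_before = -p*log2(p) - (1-p)*log2(1-p) for p=0.36: 0.9427
H_after for p=0.9: 0.469
Reduction = 0.9427 - 0.469 = 0.4737

0.4737


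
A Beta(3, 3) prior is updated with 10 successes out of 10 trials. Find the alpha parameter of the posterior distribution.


In the Beta-Binomial conjugate update:
alpha_post = alpha_prior + successes
= 3 + 10
= 13

13


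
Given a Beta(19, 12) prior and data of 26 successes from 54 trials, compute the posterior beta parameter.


Number of failures = 54 - 26 = 28
Posterior beta = 12 + 28 = 40

40


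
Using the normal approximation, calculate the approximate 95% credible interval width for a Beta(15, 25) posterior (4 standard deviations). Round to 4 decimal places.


Var(Beta) = 15*25/(40^2 * 41) = 0.0057
SD = 0.0756
Width ~ 4*SD = 0.3024

0.3024


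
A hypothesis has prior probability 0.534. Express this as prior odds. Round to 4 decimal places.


Odds = P(H) / P(not H) = 0.534 / 0.466
= 1.1459

1.1459


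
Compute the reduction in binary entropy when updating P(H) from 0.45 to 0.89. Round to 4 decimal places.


H_before = -p*log2(p) - (1-p)*log2(1-p) for p=0.45: 0.9928
H_after for p=0.89: 0.4999
Reduction = 0.9928 - 0.4999 = 0.4929

0.4929


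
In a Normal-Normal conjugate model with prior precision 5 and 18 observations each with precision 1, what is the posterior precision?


Posterior precision = prior precision + n * observation precision
= 5 + 18 * 1
= 5 + 18 = 23

23


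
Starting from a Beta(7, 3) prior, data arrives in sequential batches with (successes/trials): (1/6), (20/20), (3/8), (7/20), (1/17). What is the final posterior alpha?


In sequential Bayesian updating, we sum all successes.
Total successes = 32
Final alpha = 7 + 32 = 39

39


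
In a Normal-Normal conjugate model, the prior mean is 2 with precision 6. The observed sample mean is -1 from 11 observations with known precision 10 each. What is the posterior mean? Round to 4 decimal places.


Posterior precision = tau0 + n*tau = 6 + 11*10 = 116
Posterior mean = (tau0*mu0 + n*tau*xbar) / posterior_precision
= (6*2 + 11*10*-1) / 116
= -98 / 116 = -0.8448

-0.8448


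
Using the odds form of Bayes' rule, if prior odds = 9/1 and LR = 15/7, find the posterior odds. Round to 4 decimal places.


Bayes' rule in odds form: posterior odds = prior odds * LR
= (9 * 15) / (1 * 7)
= 135/7 = 19.2857

19.2857


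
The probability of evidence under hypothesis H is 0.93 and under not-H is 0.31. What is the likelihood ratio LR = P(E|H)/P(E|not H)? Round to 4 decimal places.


LR = 0.93 / 0.31
= 3.0

3.0


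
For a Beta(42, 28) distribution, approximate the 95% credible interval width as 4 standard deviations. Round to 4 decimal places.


Variance of Beta(a,b) = ab / ((a+b)^2 * (a+b+1))
= 42*28 / ((70)^2 * 71)
= 0.0034
SD = sqrt(0.0034) = 0.0581
Width = 4 * SD = 0.2326

0.2326


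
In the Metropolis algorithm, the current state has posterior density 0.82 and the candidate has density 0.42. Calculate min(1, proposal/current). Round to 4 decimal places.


Ratio = 0.42/0.82 = 0.5122
Acceptance probability = min(1, 0.5122)
= 0.5122

0.5122


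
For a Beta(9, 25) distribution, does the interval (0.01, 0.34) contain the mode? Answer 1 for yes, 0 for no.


Mode of Beta(a,b) = (a-1)/(a+b-2)
= (9-1)/(9+25-2) = 0.25
Check: 0.01 <= 0.25 <= 0.34?
Result: 1

1


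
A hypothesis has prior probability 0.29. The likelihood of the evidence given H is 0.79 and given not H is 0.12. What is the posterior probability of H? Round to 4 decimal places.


Using Bayes' theorem:
P(E) = 0.29 * 0.79 + 0.71 * 0.12
P(E) = 0.3143
P(H|E) = (0.29 * 0.79) / 0.3143 = 0.7289

0.7289


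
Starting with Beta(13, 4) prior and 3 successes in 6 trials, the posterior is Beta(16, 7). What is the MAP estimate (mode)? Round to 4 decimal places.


The mode of Beta(a, b) when a > 1 and b > 1 is (a-1)/(a+b-2)
= (16 - 1) / (16 + 7 - 2)
= 15 / 21
= 0.7143

0.7143


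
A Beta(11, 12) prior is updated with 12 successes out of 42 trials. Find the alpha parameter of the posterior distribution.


In the Beta-Binomial conjugate update:
alpha_post = alpha_prior + successes
= 11 + 12
= 23

23


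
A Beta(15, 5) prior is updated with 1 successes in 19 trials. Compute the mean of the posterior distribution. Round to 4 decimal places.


After update: Beta(16, 23)
Mean = 16 / (16 + 23) = 16 / 39
= 0.4103

0.4103


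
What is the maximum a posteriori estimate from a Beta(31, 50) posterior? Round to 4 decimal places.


The MAP estimate equals the mode of the distribution.
Mode of Beta(a,b) = (a-1)/(a+b-2)
= 30/79
= 0.3797

0.3797


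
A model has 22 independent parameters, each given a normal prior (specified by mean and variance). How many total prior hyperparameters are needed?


Each normal prior needs 2 hyperparameters (mean and variance).
Total = 2 * 22 = 44

44


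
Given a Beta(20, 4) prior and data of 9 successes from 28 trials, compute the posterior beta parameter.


Number of failures = 28 - 9 = 19
Posterior beta = 4 + 19 = 23

23


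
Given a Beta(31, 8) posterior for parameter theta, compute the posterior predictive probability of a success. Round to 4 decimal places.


For a Beta-Bernoulli model, the predictive probability is the mean:
P(success) = 31/(31+8) = 31/39 = 0.7949

0.7949


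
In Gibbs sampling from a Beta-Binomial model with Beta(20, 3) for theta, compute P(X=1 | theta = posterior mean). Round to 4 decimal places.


Posterior mean = alpha/(alpha+beta) = 20/23 = 0.8696
P(X=1|theta=mean) = theta = 0.8696

0.8696


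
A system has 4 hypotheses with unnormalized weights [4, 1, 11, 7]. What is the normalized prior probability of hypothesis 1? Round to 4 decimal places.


The normalized prior is the weight divided by the total.
Total weight = 23
P(H1) = 4 / 23 = 0.1739

0.1739


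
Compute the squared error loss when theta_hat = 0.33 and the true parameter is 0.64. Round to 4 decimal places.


L = (theta_hat - theta_true)^2
= (0.33 - 0.64)^2
= -0.31^2 = 0.0961

0.0961


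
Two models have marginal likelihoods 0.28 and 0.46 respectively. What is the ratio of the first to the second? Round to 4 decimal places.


Evidence ratio = 0.28 / 0.46
= 0.6087

0.6087


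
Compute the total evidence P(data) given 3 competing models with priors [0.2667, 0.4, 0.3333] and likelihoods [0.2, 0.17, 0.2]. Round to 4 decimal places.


Marginal likelihood = sum P(model_i) * P(data|model_i)
Model 1: 0.2667 * 0.2 = 0.0533
Model 2: 0.4 * 0.17 = 0.068
Model 3: 0.3333 * 0.2 = 0.0667
Total = 0.188

0.188


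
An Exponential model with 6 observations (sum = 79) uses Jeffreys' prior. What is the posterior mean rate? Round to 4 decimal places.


Posterior Gamma(6, 79)
E[lambda] = 6/79 = 0.0759

0.0759


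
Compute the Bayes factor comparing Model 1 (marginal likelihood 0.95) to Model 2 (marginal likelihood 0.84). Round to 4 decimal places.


BF12 = marginal likelihood of M1 / marginal likelihood of M2
= 0.95/0.84
= 1.131

1.131


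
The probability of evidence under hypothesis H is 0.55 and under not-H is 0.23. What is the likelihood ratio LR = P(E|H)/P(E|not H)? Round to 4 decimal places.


LR = 0.55 / 0.23
= 2.3913

2.3913


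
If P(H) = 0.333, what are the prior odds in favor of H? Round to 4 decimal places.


Prior odds = P(H) / (1 - P(H))
= 0.333 / 0.667
= 0.4993

0.4993


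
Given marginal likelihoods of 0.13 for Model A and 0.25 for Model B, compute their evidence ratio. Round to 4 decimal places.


Ratio = ML(A) / ML(B) = 0.13/0.25
= 0.52

0.52


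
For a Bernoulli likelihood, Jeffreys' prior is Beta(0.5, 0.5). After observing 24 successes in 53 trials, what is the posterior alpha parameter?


Jeffreys' prior for Bernoulli is Beta(0.5, 0.5).
Posterior is Beta(0.5 + k, 0.5 + n - k).
Posterior alpha = 0.5 + k = 0.5 + 24 = 24.5

24.5


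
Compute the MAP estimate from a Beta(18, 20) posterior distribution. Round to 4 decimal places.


MAP = mode of Beta distribution
= (alpha - 1)/(alpha + beta - 2)
= (18-1)/(18+20-2)
= 17/36 = 0.4722

0.4722


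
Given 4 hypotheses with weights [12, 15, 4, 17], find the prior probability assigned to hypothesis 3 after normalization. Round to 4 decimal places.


To normalize, divide each weight by the sum of all weights.
Sum = 48
Prior(H3) = 4/48 = 0.0833

0.0833


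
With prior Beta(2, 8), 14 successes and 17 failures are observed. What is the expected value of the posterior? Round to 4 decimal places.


Posterior = Beta(16, 25)
E[theta] = alpha/(alpha+beta)
= 16/41 = 0.3902

0.3902


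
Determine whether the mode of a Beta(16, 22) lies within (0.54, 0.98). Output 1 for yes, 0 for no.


First find the mode: (a-1)/(a+b-2) = 0.4167
Is 0.4167 in (0.54, 0.98)? 0

0


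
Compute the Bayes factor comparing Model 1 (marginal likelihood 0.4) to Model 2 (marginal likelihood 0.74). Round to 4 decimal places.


BF12 = marginal likelihood of M1 / marginal likelihood of M2
= 0.4/0.74
= 0.5405

0.5405


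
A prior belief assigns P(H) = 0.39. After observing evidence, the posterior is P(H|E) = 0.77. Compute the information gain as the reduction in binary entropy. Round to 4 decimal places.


H(prior) = -0.39*log2(0.39) - 0.61*log2(0.61)
= 0.9648
H(post) = -0.77*log2(0.77) - 0.23*log2(0.23)
= 0.778
IG = 0.9648 - 0.778 = 0.1868

0.1868


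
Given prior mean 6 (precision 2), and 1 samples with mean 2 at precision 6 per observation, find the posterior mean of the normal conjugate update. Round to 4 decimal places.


The posterior mean is a precision-weighted average of prior and data.
Post. prec. = 2 + 6 = 8
Post. mean = (12 + 12)/8 = 24/8 = 3.0

3.0


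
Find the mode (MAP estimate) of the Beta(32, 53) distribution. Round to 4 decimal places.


For Beta(a,b) with a,b > 1:
Mode = (a-1)/(a+b-2) = (32-1)/(85-2)
= 31/83 = 0.3735

0.3735


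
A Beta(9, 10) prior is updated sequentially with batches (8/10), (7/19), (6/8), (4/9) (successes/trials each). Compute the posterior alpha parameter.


Sequential conjugate updating is equivalent to a single batch update.
Total successes across all batches = 25
alpha_posterior = alpha_prior + total_successes = 9 + 25
= 34

34


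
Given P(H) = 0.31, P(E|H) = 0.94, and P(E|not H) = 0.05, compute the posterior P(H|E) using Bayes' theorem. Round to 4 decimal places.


By Bayes' theorem: P(H|E) = P(E|H)*P(H) / P(E)
P(E) = P(E|H)*P(H) + P(E|not H)*P(not H)
P(E) = 0.94*0.31 + 0.05*0.69 = 0.3259
P(H|E) = 0.94*0.31 / 0.3259 = 0.8941

0.8941


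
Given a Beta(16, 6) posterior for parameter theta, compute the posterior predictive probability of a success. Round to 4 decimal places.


For a Beta-Bernoulli model, the predictive probability is the mean:
P(success) = 16/(16+6) = 16/22 = 0.7273

0.7273


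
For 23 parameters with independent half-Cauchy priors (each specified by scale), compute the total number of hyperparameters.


A half-Cauchy prior has 1 hyperparameter per parameter.
Total = 23 * 1 = 23

23


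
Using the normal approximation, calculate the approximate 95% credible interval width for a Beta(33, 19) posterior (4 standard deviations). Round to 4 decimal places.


Var(Beta) = 33*19/(52^2 * 53) = 0.0044
SD = 0.0661
Width ~ 4*SD = 0.2646

0.2646


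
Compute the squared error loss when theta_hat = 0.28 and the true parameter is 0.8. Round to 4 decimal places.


L = (theta_hat - theta_true)^2
= (0.28 - 0.8)^2
= -0.52^2 = 0.2704

0.2704


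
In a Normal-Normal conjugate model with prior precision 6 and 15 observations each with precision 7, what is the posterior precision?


Posterior precision = prior precision + n * observation precision
= 6 + 15 * 7
= 6 + 105 = 111

111


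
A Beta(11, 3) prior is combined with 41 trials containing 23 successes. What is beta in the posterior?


In conjugate updating:
beta_posterior = beta_prior + (n - k)
= 3 + (41 - 23)
= 3 + 18 = 21

21


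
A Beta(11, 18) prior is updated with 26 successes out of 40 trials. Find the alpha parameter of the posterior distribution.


In the Beta-Binomial conjugate update:
alpha_post = alpha_prior + successes
= 11 + 26
= 37

37


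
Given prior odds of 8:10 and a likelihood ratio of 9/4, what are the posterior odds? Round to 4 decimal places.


Posterior odds = prior odds * LR
Prior odds = 8/10 = 0.8
LR = 9/4 = 2.25
Posterior odds = 0.8 * 2.25 = 1.8

1.8


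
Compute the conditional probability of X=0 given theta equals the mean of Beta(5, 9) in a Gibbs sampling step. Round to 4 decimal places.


Mean of Beta(5, 9) = 0.3571
P(X=0 | theta=0.3571) = 0.6429

0.6429


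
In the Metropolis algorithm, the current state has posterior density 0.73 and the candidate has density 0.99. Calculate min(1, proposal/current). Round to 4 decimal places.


Ratio = 0.99/0.73 = 1.3562
Acceptance probability = min(1, 1.3562)
= 1.0

1.0


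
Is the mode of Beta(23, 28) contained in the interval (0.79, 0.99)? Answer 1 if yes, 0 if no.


Mode = (a-1)/(a+b-2) = 22/49 = 0.449
Interval: (0.79, 0.99)
Contains mode? 0

0


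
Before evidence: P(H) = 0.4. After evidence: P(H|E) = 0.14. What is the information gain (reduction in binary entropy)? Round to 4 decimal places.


Prior entropy = 0.971
Posterior entropy = 0.5842
Information gain = 0.971 - 0.5842 = 0.3867

0.3867


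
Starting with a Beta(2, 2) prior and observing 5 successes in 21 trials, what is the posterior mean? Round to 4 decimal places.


Posterior parameters: alpha = 2 + 5 = 7
beta = 2 + 16 = 18
Posterior mean = alpha / (alpha + beta) = 7 / 25
= 0.28

0.28


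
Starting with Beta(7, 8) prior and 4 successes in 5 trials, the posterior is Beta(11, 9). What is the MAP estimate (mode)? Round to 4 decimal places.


The mode of Beta(a, b) when a > 1 and b > 1 is (a-1)/(a+b-2)
= (11 - 1) / (11 + 9 - 2)
= 10 / 18
= 0.5556

0.5556


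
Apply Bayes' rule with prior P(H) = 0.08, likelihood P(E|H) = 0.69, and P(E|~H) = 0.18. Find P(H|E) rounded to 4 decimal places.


Step 1: Compute marginal P(E) = P(E|H)P(H) + P(E|~H)P(~H)
= 0.69*0.08 + 0.18*0.92 = 0.2208
Step 2: P(H|E) = P(E|H)P(H)/P(E) = 0.0552/0.2208
= 0.25

0.25


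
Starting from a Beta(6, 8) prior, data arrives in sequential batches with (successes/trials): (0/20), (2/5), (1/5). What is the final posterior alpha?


In sequential Bayesian updating, we sum all successes.
Total successes = 3
Final alpha = 6 + 3 = 9

9


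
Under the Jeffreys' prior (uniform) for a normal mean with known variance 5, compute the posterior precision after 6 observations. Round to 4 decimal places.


Prior precision = 0 (flat prior).
Post. prec. = 0 + n/var = 6/5 = 1.2

1.2


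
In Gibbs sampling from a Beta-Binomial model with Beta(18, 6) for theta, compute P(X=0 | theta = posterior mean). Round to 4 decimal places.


Posterior mean = alpha/(alpha+beta) = 18/24 = 0.75
P(X=0|theta=mean) = 1 - theta = 0.25

0.25


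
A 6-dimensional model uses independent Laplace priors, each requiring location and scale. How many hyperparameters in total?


Per parameter: 2 (location and scale).
Total = 6 * 2 = 12

12


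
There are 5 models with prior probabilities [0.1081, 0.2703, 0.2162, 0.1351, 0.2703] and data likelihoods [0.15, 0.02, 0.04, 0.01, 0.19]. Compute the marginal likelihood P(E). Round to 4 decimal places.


P(E) = sum over models of P(M_i) * P(E|M_i)
= 0.1081*0.15 + 0.2703*0.02 + 0.2162*0.04 + 0.1351*0.01 + 0.2703*0.19
= 0.083

0.083


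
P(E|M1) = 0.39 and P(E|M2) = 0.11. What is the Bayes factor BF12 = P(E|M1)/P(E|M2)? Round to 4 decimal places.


Bayes factor BF12 = P(E|M1) / P(E|M2)
= 0.39 / 0.11
= 3.5455

3.5455


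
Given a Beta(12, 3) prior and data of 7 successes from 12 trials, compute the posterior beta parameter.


Number of failures = 12 - 7 = 5
Posterior beta = 3 + 5 = 8

8


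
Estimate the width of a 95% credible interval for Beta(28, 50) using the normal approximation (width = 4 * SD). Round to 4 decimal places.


For Beta(a,b): Var = ab/((a+b)^2(a+b+1))
Var = 0.0029, SD = 0.054
Approximate 95% CI width = 4 * 0.054 = 0.2159

0.2159


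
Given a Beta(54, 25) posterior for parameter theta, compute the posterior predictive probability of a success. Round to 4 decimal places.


For a Beta-Bernoulli model, the predictive probability is the mean:
P(success) = 54/(54+25) = 54/79 = 0.6835

0.6835


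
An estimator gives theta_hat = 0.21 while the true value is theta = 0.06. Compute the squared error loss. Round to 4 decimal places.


The squared error loss is (theta_hat - theta)^2
= (0.21 - 0.06)^2
= (0.15)^2 = 0.0225

0.0225


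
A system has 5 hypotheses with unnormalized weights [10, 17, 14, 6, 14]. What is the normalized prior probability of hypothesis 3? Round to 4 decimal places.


The normalized prior is the weight divided by the total.
Total weight = 61
P(H3) = 14 / 61 = 0.2295

0.2295


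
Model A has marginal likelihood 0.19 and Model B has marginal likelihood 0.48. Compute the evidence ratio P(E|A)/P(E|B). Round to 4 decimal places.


Evidence ratio = P(E|A) / P(E|B)
= 0.19 / 0.48
= 0.3958

0.3958


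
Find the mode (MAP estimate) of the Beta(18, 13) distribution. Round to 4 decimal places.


For Beta(a,b) with a,b > 1:
Mode = (a-1)/(a+b-2) = (18-1)/(31-2)
= 17/29 = 0.5862

0.5862


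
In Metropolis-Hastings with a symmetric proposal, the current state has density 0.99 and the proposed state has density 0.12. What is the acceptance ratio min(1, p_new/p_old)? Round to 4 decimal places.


Ratio = p_new / p_old = 0.12 / 0.99 = 0.1212
Acceptance = min(1, 0.1212) = 0.1212

0.1212


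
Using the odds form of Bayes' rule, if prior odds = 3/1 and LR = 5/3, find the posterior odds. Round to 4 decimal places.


Bayes' rule in odds form: posterior odds = prior odds * LR
= (3 * 5) / (1 * 3)
= 15/3 = 5.0

5.0


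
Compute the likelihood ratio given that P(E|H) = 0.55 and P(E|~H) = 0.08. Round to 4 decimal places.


LR = P(E|H) / P(E|~H)
= 0.55 / 0.08 = 6.875

6.875


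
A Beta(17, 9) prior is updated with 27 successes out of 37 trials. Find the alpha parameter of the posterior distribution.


In the Beta-Binomial conjugate update:
alpha_post = alpha_prior + successes
= 17 + 27
= 44

44


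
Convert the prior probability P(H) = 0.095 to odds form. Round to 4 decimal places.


P(not H) = 1 - 0.095 = 0.905
Odds = 0.095 / 0.905 = 0.105

0.105


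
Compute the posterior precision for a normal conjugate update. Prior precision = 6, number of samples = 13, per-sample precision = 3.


tau_post = tau_0 + n * tau
= 6 + 13 * 3 = 45

45


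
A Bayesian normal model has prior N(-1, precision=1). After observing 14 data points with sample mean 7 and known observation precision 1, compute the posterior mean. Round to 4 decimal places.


Posterior mean = (prior_precision * prior_mean + n * data_precision * data_mean) / (prior_precision + n * data_precision)
Numerator = 1*-1 + 14*1*7 = 97
Denominator = 1 + 14*1 = 15
Posterior mean = 6.4667

6.4667


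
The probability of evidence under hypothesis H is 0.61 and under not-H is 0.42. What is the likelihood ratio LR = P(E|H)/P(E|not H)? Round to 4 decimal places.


LR = 0.61 / 0.42
= 1.4524

1.4524


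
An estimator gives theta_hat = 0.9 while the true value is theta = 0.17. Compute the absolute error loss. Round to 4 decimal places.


The absolute error loss is |theta_hat - theta|
= |0.9 - 0.17|
= 0.73

0.73


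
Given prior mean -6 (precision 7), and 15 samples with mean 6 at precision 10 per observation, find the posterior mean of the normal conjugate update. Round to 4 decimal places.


The posterior mean is a precision-weighted average of prior and data.
Post. prec. = 7 + 150 = 157
Post. mean = (-42 + 900)/157 = 858/157 = 5.465

5.465


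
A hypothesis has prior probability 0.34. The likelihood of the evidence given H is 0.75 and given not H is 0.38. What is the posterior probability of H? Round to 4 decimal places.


Using Bayes' theorem:
P(E) = 0.34 * 0.75 + 0.66 * 0.38
P(E) = 0.5058
P(H|E) = (0.34 * 0.75) / 0.5058 = 0.5042

0.5042


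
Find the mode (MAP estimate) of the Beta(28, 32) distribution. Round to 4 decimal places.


For Beta(a,b) with a,b > 1:
Mode = (a-1)/(a+b-2) = (28-1)/(60-2)
= 27/58 = 0.4655

0.4655


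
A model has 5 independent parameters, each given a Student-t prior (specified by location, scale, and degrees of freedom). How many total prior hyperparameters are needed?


Each Student-t prior needs 3 hyperparameters (location, scale, and degrees of freedom).
Total = 3 * 5 = 15

15


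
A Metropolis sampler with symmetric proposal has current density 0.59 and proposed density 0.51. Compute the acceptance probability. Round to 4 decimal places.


For symmetric proposals, acceptance = min(1, pi(x*)/pi(x))
= min(1, 0.51/0.59)
= min(1, 0.8644) = 0.8644

0.8644


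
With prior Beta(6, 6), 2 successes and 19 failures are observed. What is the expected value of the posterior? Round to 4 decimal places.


Posterior = Beta(8, 25)
E[theta] = alpha/(alpha+beta)
= 8/33 = 0.2424

0.2424


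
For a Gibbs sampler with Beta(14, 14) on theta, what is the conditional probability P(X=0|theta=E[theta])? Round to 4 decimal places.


E[theta] = 14/(14+14) = 0.5
P(X=0|theta) = 1 - theta = 0.5

0.5


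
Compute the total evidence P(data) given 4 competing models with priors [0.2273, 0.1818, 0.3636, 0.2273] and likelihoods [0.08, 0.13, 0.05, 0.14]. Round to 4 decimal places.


Marginal likelihood = sum P(model_i) * P(data|model_i)
Model 1: 0.2273 * 0.08 = 0.0182
Model 2: 0.1818 * 0.13 = 0.0236
Model 3: 0.3636 * 0.05 = 0.0182
Model 4: 0.2273 * 0.14 = 0.0318
Total = 0.0918

0.0918


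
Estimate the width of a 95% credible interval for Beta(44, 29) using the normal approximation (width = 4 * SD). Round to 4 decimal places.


For Beta(a,b): Var = ab/((a+b)^2(a+b+1))
Var = 0.0032, SD = 0.0569
Approximate 95% CI width = 4 * 0.0569 = 0.2275

0.2275


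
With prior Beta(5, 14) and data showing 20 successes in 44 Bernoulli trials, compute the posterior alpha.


Conjugate update: alpha_posterior = alpha_prior + k
= 5 + 20 = 25

25


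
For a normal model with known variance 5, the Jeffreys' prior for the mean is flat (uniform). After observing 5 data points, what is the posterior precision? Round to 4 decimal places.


Jeffreys' prior for normal mean (known variance) is flat.
Prior precision = 0.
Posterior precision = prior_prec + n/sigma^2 = 0 + 5/5
= 1.0

1.0


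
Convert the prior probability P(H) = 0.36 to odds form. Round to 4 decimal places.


P(not H) = 1 - 0.36 = 0.64
Odds = 0.36 / 0.64 = 0.5625

0.5625


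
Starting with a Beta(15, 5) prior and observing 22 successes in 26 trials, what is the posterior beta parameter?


Posterior beta = prior beta + failures
Failures = 26 - 22 = 4
beta_post = 5 + 4 = 9

9


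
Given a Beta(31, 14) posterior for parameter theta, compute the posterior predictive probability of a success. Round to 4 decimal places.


For a Beta-Bernoulli model, the predictive probability is the mean:
P(success) = 31/(31+14) = 31/45 = 0.6889

0.6889


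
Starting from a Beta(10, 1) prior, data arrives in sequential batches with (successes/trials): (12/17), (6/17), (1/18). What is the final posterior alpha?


In sequential Bayesian updating, we sum all successes.
Total successes = 19
Final alpha = 10 + 19 = 29

29


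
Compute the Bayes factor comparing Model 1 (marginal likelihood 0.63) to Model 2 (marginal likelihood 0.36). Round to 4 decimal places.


BF12 = marginal likelihood of M1 / marginal likelihood of M2
= 0.63/0.36
= 1.75

1.75


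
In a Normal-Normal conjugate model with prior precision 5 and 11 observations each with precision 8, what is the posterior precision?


Posterior precision = prior precision + n * observation precision
= 5 + 11 * 8
= 5 + 88 = 93

93
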